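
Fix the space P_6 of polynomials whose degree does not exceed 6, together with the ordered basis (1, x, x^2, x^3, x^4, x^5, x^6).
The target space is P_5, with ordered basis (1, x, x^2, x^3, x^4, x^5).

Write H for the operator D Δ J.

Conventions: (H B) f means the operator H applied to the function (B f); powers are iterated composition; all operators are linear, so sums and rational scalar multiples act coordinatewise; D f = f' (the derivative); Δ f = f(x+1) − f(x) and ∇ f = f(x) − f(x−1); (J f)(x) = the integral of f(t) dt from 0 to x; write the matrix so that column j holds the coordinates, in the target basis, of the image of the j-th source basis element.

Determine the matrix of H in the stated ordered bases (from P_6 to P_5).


the matrix is [[0, 1, 1, 1, 1, 1, 1]; [0, 0, 2, 3, 4, 5, 6]; [0, 0, 0, 3, 6, 10, 15]; [0, 0, 0, 0, 4, 10, 20]; [0, 0, 0, 0, 0, 5, 15]; [0, 0, 0, 0, 0, 0, 6]] (rows listed top to bottom)

image of 1: 0
image of x: 1
image of x^2: 2x + 1
image of x^3: 3x^2 + 3x + 1
image of x^4: 4x^3 + 6x^2 + 4x + 1
image of x^5: 5x^4 + 10x^3 + 10x^2 + 5x + 1
image of x^6: 6x^5 + 15x^4 + 20x^3 + 15x^2 + 6x + 1
each image's coordinates form column j of the matrix


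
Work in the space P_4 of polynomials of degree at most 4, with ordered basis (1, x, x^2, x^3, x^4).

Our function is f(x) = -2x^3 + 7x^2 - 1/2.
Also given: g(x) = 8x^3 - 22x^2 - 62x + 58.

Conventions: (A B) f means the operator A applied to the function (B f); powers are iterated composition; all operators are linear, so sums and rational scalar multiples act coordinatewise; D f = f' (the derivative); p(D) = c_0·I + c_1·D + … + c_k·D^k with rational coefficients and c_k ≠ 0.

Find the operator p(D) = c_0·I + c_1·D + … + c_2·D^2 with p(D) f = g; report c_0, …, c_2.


D^0 f = -2x^3 + 7x^2 - 1/2
D^1 f = -6x^2 + 14x
D^2 f = -12x + 14
matching coefficients of g against c_0 f + c_1 Df + … from the top degree down determines the c_i
solution: c_0 = -4, c_1 = -1, c_2 = 4

c_0 = -4, c_1 = -1, c_2 = 4


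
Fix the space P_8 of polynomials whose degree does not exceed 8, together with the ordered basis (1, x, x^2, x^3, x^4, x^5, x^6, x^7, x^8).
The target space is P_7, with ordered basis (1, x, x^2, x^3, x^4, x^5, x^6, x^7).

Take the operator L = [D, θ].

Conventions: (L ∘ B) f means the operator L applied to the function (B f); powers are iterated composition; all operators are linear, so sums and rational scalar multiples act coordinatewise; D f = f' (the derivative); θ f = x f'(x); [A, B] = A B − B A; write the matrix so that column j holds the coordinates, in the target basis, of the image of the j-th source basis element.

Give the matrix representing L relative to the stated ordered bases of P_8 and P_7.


the matrix is [[0, 1, 0, 0, 0, 0, 0, 0, 0]; [0, 0, 2, 0, 0, 0, 0, 0, 0]; [0, 0, 0, 3, 0, 0, 0, 0, 0]; [0, 0, 0, 0, 4, 0, 0, 0, 0]; [0, 0, 0, 0, 0, 5, 0, 0, 0]; [0, 0, 0, 0, 0, 0, 6, 0, 0]; [0, 0, 0, 0, 0, 0, 0, 7, 0]; [0, 0, 0, 0, 0, 0, 0, 0, 8]] (rows listed top to bottom)

image of 1: 0
image of x: 1
image of x^2: 2x
image of x^3: 3x^2
image of x^4: 4x^3
image of x^5: 5x^4
image of x^6: 6x^5
image of x^7: 7x^6
image of x^8: 8x^7
each image's coordinates form column j of the matrix


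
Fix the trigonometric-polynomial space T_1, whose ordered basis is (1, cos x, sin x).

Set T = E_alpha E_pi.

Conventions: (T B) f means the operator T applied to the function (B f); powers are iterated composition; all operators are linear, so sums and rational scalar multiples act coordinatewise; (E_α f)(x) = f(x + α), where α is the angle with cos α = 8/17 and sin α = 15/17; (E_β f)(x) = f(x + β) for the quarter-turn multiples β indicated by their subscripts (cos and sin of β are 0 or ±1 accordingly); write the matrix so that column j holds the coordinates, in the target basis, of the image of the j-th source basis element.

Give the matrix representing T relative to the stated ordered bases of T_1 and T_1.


image of 1: 1
image of cos x: -(8/17)cos x + (15/17)sin x
image of sin x: -(15/17)cos x - (8/17)sin x
each image's coordinates form column j of the matrix

the matrix is [[1, 0, 0]; [0, -8/17, -15/17]; [0, 15/17, -8/17]] (rows listed top to bottom)


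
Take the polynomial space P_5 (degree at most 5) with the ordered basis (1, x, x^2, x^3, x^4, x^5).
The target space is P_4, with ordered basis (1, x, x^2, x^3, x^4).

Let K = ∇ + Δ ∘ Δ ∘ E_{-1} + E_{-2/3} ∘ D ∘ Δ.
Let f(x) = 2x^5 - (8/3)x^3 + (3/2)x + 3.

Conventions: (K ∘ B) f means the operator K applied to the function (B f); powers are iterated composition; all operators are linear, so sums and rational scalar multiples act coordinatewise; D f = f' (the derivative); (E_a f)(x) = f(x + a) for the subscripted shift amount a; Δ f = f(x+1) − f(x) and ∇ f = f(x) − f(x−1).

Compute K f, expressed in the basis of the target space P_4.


∇ f = 10x^4 - 20x^3 + 12x^2 - 2x + 5/6
E_{-1} f = 2x^5 - 10x^4 + (52/3)x^3 - 12x^2 + (7/2)x + 13/6
Δ E_{-1} f = 10x^4 - 20x^3 + 12x^2 - 2x + 5/6
Δ (Δ ∘ E_{-1}) f = 40x^3 + 4x
Δ f = 10x^4 + 20x^3 + 12x^2 + 2x + 5/6
D Δ f = 40x^3 + 60x^2 + 24x + 2
E_{-2/3} D Δ f = 40x^3 - 20x^2 - (8/3)x + 22/27
(∇ + Δ ∘ Δ ∘ E_{-1} + E_{-2/3} ∘ D ∘ Δ) f = 10x^4 + 60x^3 - 8x^2 - (2/3)x + 89/54

the result is g(x) = 10x^4 + 60x^3 - 8x^2 - (2/3)x + 89/54


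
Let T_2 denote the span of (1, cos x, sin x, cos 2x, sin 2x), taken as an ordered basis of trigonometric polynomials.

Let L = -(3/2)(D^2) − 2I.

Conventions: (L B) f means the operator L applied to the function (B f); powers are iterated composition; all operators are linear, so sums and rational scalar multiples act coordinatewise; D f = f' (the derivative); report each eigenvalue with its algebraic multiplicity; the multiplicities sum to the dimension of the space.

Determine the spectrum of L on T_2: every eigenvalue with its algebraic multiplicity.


image of 1: -2
image of cos x: -(1/2)cos x
image of sin x: -(1/2)sin x
image of cos 2x: 4cos 2x
image of sin 2x: 4sin 2x
the matrix is diagonal; its diagonal is (-2, -1/2, -1/2, 4, 4)
for a triangular matrix the eigenvalues are the diagonal entries, with algebraic multiplicity their repetition count

λ = -2 (multiplicity 1), λ = -1/2 (multiplicity 2), λ = 4 (multiplicity 2)


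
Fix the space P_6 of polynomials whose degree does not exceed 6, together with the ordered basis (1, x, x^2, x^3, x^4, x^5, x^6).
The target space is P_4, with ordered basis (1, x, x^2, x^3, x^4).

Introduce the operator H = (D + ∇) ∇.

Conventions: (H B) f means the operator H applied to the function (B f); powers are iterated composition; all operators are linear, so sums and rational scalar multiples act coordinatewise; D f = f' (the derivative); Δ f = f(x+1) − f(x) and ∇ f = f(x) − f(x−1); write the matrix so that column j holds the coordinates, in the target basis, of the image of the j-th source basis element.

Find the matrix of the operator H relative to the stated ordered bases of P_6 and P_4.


image of 1: 0
image of x: 0
image of x^2: 4
image of x^3: 12x - 9
image of x^4: 24x^2 - 36x + 18
image of x^5: 40x^3 - 90x^2 + 90x - 35
image of x^6: 60x^4 - 180x^3 + 270x^2 - 210x + 68
each image's coordinates form column j of the matrix

the matrix is [[0, 0, 4, -9, 18, -35, 68]; [0, 0, 0, 12, -36, 90, -210]; [0, 0, 0, 0, 24, -90, 270]; [0, 0, 0, 0, 0, 40, -180]; [0, 0, 0, 0, 0, 0, 60]] (rows listed top to bottom)


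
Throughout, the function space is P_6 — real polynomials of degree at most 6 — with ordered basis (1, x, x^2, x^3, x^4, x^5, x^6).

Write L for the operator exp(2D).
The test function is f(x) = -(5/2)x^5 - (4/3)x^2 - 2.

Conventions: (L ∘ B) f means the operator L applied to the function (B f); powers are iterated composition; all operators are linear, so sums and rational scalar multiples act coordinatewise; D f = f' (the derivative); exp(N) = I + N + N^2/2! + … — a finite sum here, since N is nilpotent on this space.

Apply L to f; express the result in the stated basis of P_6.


the result is g(x) = -(5/2)x^5 - 25x^4 - 100x^3 - (604/3)x^2 - (616/3)x - 262/3

order-1 term: -25x^4 - (16/3)x
order-2 term: -100x^3 - 16/3
order-3 term: -200x^2
order-4 term: -200x
order-5 term: -80
the series for exp(2D) f terminates at order 5
exp(2D) f = -(5/2)x^5 - 25x^4 - 100x^3 - (604/3)x^2 - (616/3)x - 262/3


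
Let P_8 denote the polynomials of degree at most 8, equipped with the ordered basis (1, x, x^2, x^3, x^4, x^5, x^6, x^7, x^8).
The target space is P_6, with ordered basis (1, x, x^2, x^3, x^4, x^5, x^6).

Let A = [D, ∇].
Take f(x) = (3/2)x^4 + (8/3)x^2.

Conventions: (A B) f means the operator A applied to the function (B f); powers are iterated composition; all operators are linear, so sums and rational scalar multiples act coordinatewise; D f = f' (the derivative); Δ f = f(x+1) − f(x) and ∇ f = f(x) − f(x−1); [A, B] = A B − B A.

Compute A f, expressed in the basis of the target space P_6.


g(x) = 0

∇ f = 6x^3 - 9x^2 + (34/3)x - 25/6
D ∇ f = 18x^2 - 18x + 34/3
D f = 6x^3 + (16/3)x
∇ D f = 18x^2 - 18x + 34/3
[D, ∇] f = 0


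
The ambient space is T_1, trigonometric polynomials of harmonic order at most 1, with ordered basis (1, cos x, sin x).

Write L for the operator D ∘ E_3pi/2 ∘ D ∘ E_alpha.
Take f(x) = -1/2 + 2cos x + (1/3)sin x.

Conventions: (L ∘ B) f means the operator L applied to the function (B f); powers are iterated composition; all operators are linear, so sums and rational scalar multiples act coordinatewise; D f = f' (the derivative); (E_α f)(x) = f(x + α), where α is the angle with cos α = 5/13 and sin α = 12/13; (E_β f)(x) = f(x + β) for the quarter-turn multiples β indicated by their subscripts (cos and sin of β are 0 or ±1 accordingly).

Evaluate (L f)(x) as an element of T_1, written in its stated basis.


E_alpha f = -1/2 + (14/13)cos x - (67/39)sin x
D E_alpha f = -(67/39)cos x - (14/13)sin x
E_3pi/2 D E_alpha f = (14/13)cos x - (67/39)sin x
D (E_3pi/2 ∘ D ∘ E_alpha) f = -(67/39)cos x - (14/13)sin x

the image equals g(x) = -(67/39)cos x - (14/13)sin x


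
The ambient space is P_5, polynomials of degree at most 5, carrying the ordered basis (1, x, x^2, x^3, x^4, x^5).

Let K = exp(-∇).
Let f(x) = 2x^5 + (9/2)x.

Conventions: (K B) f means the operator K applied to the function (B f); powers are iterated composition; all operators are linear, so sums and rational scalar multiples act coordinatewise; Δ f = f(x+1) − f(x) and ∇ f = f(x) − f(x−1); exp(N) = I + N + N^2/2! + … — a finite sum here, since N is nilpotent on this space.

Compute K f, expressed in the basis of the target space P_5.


order-1 term: -10x^4 + 20x^3 - 20x^2 + 10x - 13/2
order-2 term: 20x^3 - 60x^2 + 70x - 30
order-3 term: -20x^2 + 60x - 50
order-4 term: 10x - 20
order-5 term: -2
the series for exp(-∇) f terminates at order 5
exp(-∇) f = 2x^5 - 10x^4 + 40x^3 - 100x^2 + (309/2)x - 217/2

the image equals g(x) = 2x^5 - 10x^4 + 40x^3 - 100x^2 + (309/2)x - 217/2


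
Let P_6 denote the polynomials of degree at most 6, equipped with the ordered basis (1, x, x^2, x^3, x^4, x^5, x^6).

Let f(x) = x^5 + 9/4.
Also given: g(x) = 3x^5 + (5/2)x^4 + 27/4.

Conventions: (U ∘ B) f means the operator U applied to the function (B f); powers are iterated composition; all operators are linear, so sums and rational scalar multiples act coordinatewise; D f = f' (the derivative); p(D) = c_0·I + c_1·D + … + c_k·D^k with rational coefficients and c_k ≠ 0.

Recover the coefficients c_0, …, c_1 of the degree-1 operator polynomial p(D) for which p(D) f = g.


D^0 f = x^5 + 9/4
D^1 f = 5x^4
matching coefficients of g against c_0 f + c_1 Df + … from the top degree down determines the c_i
solution: c_0 = 3, c_1 = 1/2

p(D) = 3·I + (1/2)·D, i.e. c_0 = 3, c_1 = 1/2


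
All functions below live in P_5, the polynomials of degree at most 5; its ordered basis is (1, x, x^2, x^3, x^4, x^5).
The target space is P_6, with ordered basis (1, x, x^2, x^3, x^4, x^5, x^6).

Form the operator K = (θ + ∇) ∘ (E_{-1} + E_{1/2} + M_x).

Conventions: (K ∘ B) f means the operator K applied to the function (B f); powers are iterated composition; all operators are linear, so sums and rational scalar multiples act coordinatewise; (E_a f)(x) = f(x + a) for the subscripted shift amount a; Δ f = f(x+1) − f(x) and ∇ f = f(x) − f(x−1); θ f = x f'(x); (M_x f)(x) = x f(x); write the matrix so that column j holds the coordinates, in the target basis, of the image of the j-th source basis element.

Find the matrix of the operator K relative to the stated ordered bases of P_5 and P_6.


image of 1: x + 1
image of x: 2x^2 + 4x + 1
image of x^2: 3x^3 + 7x^2 - 2
image of x^3: 4x^4 + 10x^3 - 3x^2 - (5/4)x + 25/4
image of x^4: 5x^5 + 13x^4 - 8x^3 + 7x^2 + (41/2)x - 14
image of x^5: 6x^6 + 16x^5 - 15x^4 + (55/2)x^3 + 40x^2 - (1019/16)x + 481/16
each image's coordinates form column j of the matrix

the matrix is [[1, 1, -2, 25/4, -14, 481/16]; [1, 4, 0, -5/4, 41/2, -1019/16]; [0, 2, 7, -3, 7, 40]; [0, 0, 3, 10, -8, 55/2]; [0, 0, 0, 4, 13, -15]; [0, 0, 0, 0, 5, 16]; [0, 0, 0, 0, 0, 6]] (rows listed top to bottom)


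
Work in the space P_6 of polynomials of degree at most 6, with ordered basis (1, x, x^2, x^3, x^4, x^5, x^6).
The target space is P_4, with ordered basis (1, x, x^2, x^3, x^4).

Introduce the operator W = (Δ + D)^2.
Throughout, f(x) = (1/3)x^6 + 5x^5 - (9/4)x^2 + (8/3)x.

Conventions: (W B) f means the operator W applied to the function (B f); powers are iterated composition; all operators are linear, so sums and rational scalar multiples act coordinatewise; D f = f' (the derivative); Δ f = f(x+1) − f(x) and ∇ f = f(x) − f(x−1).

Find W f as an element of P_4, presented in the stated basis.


Δ f = 2x^5 + 30x^4 + (170/3)x^3 + 55x^2 + (45/2)x + 23/4
D f = 2x^5 + 25x^4 - (9/2)x + 8/3
(Δ + D) f = 4x^5 + 55x^4 + (170/3)x^3 + 55x^2 + 18x + 101/12
Δ (Δ + D) f = 20x^4 + 260x^3 + 540x^2 + 520x + 566/3
D (Δ + D) f = 20x^4 + 220x^3 + 170x^2 + 110x + 18
(Δ + D) (Δ + D) f = 40x^4 + 480x^3 + 710x^2 + 630x + 620/3

the image equals g(x) = 40x^4 + 480x^3 + 710x^2 + 630x + 620/3


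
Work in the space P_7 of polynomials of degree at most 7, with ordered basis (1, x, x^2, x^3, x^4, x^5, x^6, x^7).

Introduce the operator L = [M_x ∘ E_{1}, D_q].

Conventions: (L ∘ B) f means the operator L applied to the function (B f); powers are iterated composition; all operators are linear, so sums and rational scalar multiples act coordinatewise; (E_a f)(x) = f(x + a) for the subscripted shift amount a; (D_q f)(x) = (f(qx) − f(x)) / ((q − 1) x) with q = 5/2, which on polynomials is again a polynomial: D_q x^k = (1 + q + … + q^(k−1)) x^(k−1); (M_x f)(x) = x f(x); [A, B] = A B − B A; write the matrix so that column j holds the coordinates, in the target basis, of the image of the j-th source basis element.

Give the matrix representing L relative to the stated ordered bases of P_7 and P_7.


the matrix is [[-1, -1, -1, -1, -1, -1, -1, -1]; [0, -5/2, -7/2, -3/4, 91/8, 751/16, 4515/32, 24431/64]; [0, 0, -25/4, -39/4, 141/8, 641/4, 21255/32, 71445/32]; [0, 0, 0, -125/8, -203/8, 1063/8, 17815/16, 333145/64]; [0, 0, 0, 0, -625/16, -1031/16, 5235/8, 46955/8]; [0, 0, 0, 0, 0, -3125/32, -5187/32, 172131/64]; [0, 0, 0, 0, 0, 0, -15625/64, -25999/64]; [0, 0, 0, 0, 0, 0, 0, -78125/128]] (rows listed top to bottom)

image of 1: -1
image of x: -(5/2)x - 1
image of x^2: -(25/4)x^2 - (7/2)x - 1
image of x^3: -(125/8)x^3 - (39/4)x^2 - (3/4)x - 1
image of x^4: -(625/16)x^4 - (203/8)x^3 + (141/8)x^2 + (91/8)x - 1
image of x^5: -(3125/32)x^5 - (1031/16)x^4 + (1063/8)x^3 + (641/4)x^2 + (751/16)x - 1
image of x^6: -(15625/64)x^6 - (5187/32)x^5 + (5235/8)x^4 + (17815/16)x^3 + (21255/32)x^2 + (4515/32)x - 1
image of x^7: -(78125/128)x^7 - (25999/64)x^6 + (172131/64)x^5 + (46955/8)x^4 + (333145/64)x^3 + (71445/32)x^2 + (24431/64)x - 1
each image's coordinates form column j of the matrix


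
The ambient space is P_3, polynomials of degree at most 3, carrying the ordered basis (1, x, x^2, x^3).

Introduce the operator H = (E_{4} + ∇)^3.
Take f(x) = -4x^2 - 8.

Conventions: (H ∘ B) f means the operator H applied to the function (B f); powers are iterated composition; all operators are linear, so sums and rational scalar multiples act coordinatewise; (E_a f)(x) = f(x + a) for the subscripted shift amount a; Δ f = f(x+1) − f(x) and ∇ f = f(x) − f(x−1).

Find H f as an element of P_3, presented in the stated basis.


E_{4} f = -4x^2 - 32x - 72
∇ f = -8x + 4
(E_{4} + ∇) f = -4x^2 - 40x - 68
E_{4} (E_{4} + ∇) f = -4x^2 - 72x - 292
∇ (E_{4} + ∇) f = -8x - 36
(E_{4} + ∇) (E_{4} + ∇) f = -4x^2 - 80x - 328
E_{4} (E_{4} + ∇) (E_{4} + ∇) f = -4x^2 - 112x - 712
∇ (E_{4} + ∇) (E_{4} + ∇) f = -8x - 76
(E_{4} + ∇) (E_{4} + ∇) (E_{4} + ∇) f = -4x^2 - 120x - 788

the result is g(x) = -4x^2 - 120x - 788


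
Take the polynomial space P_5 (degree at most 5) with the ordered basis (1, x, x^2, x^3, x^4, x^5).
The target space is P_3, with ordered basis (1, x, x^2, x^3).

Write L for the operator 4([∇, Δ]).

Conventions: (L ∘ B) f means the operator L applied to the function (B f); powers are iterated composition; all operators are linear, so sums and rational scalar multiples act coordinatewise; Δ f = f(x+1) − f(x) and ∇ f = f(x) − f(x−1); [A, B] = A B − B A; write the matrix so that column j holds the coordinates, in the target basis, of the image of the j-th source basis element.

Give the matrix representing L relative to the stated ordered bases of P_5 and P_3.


image of 1: 0
image of x: 0
image of x^2: 0
image of x^3: 0
image of x^4: 0
image of x^5: 0
each image's coordinates form column j of the matrix

the matrix is [[0, 0, 0, 0, 0, 0]; [0, 0, 0, 0, 0, 0]; [0, 0, 0, 0, 0, 0]; [0, 0, 0, 0, 0, 0]] (rows listed top to bottom)


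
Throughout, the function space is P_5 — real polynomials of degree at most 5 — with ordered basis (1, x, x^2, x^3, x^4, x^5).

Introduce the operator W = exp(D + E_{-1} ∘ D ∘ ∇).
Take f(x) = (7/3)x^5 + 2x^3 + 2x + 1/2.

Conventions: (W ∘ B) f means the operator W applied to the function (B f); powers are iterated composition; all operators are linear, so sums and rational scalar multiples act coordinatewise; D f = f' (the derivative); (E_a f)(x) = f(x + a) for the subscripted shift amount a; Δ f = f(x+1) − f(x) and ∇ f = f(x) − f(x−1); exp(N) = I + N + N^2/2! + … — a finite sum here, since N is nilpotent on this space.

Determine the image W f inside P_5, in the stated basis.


order-1 term: (35/3)x^4 + (140/3)x^3 - 204x^2 + (1016/3)x - 191
order-2 term: (70/3)x^3 + 140x^2 - 274x - 244/3
order-3 term: (70/3)x^2 + 140x - 68
order-4 term: (35/3)x + 140/3
order-5 term: 7/3
the series for exp(D + E_{-1} ∘ D ∘ ∇) f terminates at order 5
exp(D + E_{-1} ∘ D ∘ ∇) f = (7/3)x^5 + (35/3)x^4 + 72x^3 - (122/3)x^2 + (655/3)x - 1745/6

the image equals g(x) = (7/3)x^5 + (35/3)x^4 + 72x^3 - (122/3)x^2 + (655/3)x - 1745/6


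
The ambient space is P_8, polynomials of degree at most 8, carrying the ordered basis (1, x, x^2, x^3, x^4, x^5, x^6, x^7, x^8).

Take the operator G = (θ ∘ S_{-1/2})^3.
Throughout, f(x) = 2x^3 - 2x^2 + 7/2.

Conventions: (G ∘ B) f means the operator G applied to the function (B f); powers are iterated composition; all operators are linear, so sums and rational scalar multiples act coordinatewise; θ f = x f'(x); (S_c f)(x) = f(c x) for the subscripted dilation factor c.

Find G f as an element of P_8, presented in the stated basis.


the image equals g(x) = -(27/256)x^3 - (1/4)x^2

S_{-1/2} f = -(1/4)x^3 - (1/2)x^2 + 7/2
θ S_{-1/2} f = -(3/4)x^3 - x^2
S_{-1/2} (θ ∘ S_{-1/2}) f = (3/32)x^3 - (1/4)x^2
θ S_{-1/2} (θ ∘ S_{-1/2}) f = (9/32)x^3 - (1/2)x^2
S_{-1/2} (θ ∘ S_{-1/2}) (θ ∘ S_{-1/2}) f = -(9/256)x^3 - (1/8)x^2
θ S_{-1/2} (θ ∘ S_{-1/2}) (θ ∘ S_{-1/2}) f = -(27/256)x^3 - (1/4)x^2


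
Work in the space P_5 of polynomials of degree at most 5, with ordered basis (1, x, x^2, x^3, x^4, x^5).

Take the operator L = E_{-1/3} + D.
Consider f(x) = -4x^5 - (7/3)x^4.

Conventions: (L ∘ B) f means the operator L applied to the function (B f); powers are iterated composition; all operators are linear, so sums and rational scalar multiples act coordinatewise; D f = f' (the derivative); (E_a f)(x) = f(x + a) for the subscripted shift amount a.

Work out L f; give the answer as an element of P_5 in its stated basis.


E_{-1/3} f = -4x^5 + (13/3)x^4 - (4/3)x^3 - (2/27)x^2 + (8/81)x - 1/81
D f = -20x^4 - (28/3)x^3
(E_{-1/3} + D) f = -4x^5 - (47/3)x^4 - (32/3)x^3 - (2/27)x^2 + (8/81)x - 1/81

the result is g(x) = -4x^5 - (47/3)x^4 - (32/3)x^3 - (2/27)x^2 + (8/81)x - 1/81


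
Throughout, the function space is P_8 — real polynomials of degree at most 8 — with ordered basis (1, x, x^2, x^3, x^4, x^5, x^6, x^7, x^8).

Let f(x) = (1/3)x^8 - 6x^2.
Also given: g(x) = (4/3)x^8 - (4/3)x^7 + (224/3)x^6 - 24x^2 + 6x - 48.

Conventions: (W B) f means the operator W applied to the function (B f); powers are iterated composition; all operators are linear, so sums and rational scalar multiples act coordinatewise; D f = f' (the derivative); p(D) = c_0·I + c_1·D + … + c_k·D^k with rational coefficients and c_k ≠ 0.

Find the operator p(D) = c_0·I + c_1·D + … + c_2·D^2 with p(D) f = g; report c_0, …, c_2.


D^0 f = (1/3)x^8 - 6x^2
D^1 f = (8/3)x^7 - 12x
D^2 f = (56/3)x^6 - 12
matching coefficients of g against c_0 f + c_1 Df + … from the top degree down determines the c_i
solution: c_0 = 4, c_1 = -1/2, c_2 = 4

c_0 = 4, c_1 = -1/2, c_2 = 4


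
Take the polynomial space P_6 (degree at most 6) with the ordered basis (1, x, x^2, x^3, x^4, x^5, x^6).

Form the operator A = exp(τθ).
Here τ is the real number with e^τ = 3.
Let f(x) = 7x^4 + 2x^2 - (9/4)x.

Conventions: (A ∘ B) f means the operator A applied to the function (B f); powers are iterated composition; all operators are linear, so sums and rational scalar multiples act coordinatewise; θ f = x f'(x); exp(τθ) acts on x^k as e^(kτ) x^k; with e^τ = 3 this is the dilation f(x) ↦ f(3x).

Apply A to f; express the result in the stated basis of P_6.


the image equals g(x) = 567x^4 + 18x^2 - (27/4)x

exp(τθ) x^k = e^(kτ) x^k; with e^τ = 3 this sends x^k to 3^k x^k
x ↦ 3 x
x^2 ↦ 9 x^2
x^4 ↦ 81 x^4
applying this coordinatewise to f: exp(τθ) f = 567x^4 + 18x^2 - (27/4)x


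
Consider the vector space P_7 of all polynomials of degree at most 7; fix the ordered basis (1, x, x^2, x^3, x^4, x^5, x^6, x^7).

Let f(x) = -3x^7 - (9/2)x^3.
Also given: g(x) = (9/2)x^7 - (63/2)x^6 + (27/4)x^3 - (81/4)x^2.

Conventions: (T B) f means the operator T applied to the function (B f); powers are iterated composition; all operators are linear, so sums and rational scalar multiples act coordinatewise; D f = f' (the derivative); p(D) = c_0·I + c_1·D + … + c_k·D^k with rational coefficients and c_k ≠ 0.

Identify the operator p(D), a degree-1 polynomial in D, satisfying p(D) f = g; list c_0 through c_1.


p(D) = -(3/2)·I + (3/2)·D, i.e. c_0 = -3/2, c_1 = 3/2

D^0 f = -3x^7 - (9/2)x^3
D^1 f = -21x^6 - (27/2)x^2
matching coefficients of g against c_0 f + c_1 Df + … from the top degree down determines the c_i
solution: c_0 = -3/2, c_1 = 3/2


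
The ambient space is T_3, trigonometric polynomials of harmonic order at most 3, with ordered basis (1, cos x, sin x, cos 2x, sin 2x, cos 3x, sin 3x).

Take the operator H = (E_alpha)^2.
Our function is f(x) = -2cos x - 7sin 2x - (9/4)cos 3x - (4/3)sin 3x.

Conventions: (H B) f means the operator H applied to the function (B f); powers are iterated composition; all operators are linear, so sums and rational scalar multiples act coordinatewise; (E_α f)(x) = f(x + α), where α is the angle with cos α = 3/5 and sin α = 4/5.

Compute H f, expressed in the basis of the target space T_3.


E_alpha f = -(6/5)cos x + (8/5)sin x - (168/25)cos 2x + (49/25)sin 2x + (491/300)cos 3x + (51/25)sin 3x
E_alpha E_alpha f = (14/25)cos x + (48/25)sin x + (2352/625)cos 2x + (3689/625)sin 2x - (10173/12500)cos 3x - (23302/9375)sin 3x

the image equals g(x) = (14/25)cos x + (48/25)sin x + (2352/625)cos 2x + (3689/625)sin 2x - (10173/12500)cos 3x - (23302/9375)sin 3x


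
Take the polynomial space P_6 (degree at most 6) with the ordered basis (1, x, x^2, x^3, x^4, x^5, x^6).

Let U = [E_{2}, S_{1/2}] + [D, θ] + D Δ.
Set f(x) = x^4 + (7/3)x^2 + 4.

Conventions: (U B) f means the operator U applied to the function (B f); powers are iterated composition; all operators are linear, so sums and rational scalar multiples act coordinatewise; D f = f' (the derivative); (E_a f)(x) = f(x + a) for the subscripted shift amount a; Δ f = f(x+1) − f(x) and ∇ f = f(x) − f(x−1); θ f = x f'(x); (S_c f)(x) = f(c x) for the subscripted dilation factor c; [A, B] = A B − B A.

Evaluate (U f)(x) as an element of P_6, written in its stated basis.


S_{1/2} f = (1/16)x^4 + (7/12)x^2 + 4
E_{2} S_{1/2} f = (1/16)x^4 + (1/2)x^3 + (25/12)x^2 + (13/3)x + 22/3
E_{2} f = x^4 + 8x^3 + (79/3)x^2 + (124/3)x + 88/3
S_{1/2} E_{2} f = (1/16)x^4 + x^3 + (79/12)x^2 + (62/3)x + 88/3
[E_{2}, S_{1/2}] f = -(1/2)x^3 - (9/2)x^2 - (49/3)x - 22
θ f = 4x^4 + (14/3)x^2
D θ f = 16x^3 + (28/3)x
D f = 4x^3 + (14/3)x
θ D f = 12x^3 + (14/3)x
[D, θ] f = 4x^3 + (14/3)x
Δ f = 4x^3 + 6x^2 + (26/3)x + 10/3
D Δ f = 12x^2 + 12x + 26/3
([E_{2}, S_{1/2}] + [D, θ] + D Δ) f = (7/2)x^3 + (15/2)x^2 + (1/3)x - 40/3

g(x) = (7/2)x^3 + (15/2)x^2 + (1/3)x - 40/3


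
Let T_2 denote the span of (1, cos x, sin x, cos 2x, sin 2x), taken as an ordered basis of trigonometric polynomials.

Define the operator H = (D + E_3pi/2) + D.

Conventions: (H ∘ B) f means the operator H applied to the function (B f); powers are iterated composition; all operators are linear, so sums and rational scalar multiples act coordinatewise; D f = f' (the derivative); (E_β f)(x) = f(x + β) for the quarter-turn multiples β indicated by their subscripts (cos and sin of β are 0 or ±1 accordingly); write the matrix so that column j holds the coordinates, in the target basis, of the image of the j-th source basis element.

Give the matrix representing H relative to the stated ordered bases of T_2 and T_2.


the matrix is [[1, 0, 0, 0, 0]; [0, 0, 1, 0, 0]; [0, -1, 0, 0, 0]; [0, 0, 0, -1, 4]; [0, 0, 0, -4, -1]] (rows listed top to bottom)

image of 1: 1
image of cos x: -sin x
image of sin x: cos x
image of cos 2x: -cos 2x - 4sin 2x
image of sin 2x: 4cos 2x - sin 2x
each image's coordinates form column j of the matrix


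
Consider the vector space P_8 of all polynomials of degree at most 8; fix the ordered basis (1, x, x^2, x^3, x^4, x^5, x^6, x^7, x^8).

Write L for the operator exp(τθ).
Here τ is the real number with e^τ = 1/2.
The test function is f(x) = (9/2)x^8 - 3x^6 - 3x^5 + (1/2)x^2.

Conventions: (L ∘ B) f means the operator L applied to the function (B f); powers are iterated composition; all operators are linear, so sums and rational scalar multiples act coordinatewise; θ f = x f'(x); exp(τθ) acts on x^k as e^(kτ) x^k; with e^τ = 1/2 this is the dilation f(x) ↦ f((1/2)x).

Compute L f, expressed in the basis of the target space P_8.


g(x) = (9/512)x^8 - (3/64)x^6 - (3/32)x^5 + (1/8)x^2

exp(τθ) x^k = e^(kτ) x^k; with e^τ = 1/2 this sends x^k to (1/2)^k x^k
x^2 ↦ 1/4 x^2
x^5 ↦ 1/32 x^5
x^6 ↦ 1/64 x^6
x^8 ↦ 1/256 x^8
applying this coordinatewise to f: exp(τθ) f = (9/512)x^8 - (3/64)x^6 - (3/32)x^5 + (1/8)x^2


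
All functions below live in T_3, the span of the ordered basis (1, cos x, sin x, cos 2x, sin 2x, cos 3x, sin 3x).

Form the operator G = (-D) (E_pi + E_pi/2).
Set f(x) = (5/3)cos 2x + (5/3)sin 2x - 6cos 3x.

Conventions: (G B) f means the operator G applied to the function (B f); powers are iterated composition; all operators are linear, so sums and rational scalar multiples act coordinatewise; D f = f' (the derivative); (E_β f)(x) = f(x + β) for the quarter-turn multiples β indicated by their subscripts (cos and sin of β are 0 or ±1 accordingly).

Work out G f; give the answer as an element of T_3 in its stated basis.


E_pi f = (5/3)cos 2x + (5/3)sin 2x + 6cos 3x
E_pi/2 f = -(5/3)cos 2x - (5/3)sin 2x - 6sin 3x
(E_pi + E_pi/2) f = 6cos 3x - 6sin 3x
D (E_pi + E_pi/2) f = -18cos 3x - 18sin 3x
(-D) (E_pi + E_pi/2) f = 18cos 3x + 18sin 3x

the image equals g(x) = 18cos 3x + 18sin 3x


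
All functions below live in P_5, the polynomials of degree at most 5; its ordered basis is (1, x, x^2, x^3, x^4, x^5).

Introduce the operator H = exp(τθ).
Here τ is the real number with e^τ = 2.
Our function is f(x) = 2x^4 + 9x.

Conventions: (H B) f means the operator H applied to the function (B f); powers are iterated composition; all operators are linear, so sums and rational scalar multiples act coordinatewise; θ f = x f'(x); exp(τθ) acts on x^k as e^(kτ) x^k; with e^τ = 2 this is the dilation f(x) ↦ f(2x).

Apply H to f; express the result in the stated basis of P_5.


exp(τθ) x^k = e^(kτ) x^k; with e^τ = 2 this sends x^k to 2^k x^k
x ↦ 2 x
x^4 ↦ 16 x^4
applying this coordinatewise to f: exp(τθ) f = 32x^4 + 18x

the image equals g(x) = 32x^4 + 18x


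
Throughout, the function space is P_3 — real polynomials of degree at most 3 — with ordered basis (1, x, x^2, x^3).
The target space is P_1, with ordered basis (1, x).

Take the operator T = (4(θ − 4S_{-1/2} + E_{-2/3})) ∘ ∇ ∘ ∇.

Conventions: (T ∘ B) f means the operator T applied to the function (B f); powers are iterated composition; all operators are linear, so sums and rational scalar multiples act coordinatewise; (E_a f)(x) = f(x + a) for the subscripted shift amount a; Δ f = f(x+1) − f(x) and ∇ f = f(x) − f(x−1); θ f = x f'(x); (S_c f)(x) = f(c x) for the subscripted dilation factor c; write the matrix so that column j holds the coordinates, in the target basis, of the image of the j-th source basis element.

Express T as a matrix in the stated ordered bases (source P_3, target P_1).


the matrix is [[0, 0, -24, 56]; [0, 0, 0, 96]] (rows listed top to bottom)

image of 1: 0
image of x: 0
image of x^2: -24
image of x^3: 96x + 56
each image's coordinates form column j of the matrix


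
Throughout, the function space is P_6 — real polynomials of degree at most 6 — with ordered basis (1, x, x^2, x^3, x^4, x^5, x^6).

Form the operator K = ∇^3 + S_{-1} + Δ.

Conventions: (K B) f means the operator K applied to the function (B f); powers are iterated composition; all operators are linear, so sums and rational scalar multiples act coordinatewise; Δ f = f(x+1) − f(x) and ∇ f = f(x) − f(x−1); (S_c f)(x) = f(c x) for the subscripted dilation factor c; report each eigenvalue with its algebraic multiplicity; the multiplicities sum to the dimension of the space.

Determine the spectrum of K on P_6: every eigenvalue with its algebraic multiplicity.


image of 1: 1
image of x: -x + 1
image of x^2: x^2 + 2x + 1
image of x^3: -x^3 + 3x^2 + 3x + 7
image of x^4: x^4 + 4x^3 + 6x^2 + 28x - 35
image of x^5: -x^5 + 5x^4 + 10x^3 + 70x^2 - 175x + 151
image of x^6: x^6 + 6x^5 + 15x^4 + 140x^3 - 525x^2 + 906x - 539
the matrix is upper triangular; its diagonal is (1, -1, 1, -1, 1, -1, 1)
for a triangular matrix the eigenvalues are the diagonal entries, with algebraic multiplicity their repetition count

λ = -1 (multiplicity 3), λ = 1 (multiplicity 4)


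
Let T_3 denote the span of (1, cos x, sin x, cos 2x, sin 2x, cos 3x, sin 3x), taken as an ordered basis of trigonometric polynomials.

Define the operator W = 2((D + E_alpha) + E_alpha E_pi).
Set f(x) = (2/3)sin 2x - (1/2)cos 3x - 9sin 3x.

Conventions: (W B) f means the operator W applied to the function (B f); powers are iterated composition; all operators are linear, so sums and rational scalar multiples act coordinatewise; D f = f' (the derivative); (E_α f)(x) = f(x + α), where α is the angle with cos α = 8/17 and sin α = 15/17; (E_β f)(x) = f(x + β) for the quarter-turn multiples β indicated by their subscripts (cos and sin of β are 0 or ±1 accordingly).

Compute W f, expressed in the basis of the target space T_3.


the image equals g(x) = (4232/867)cos 2x - (1288/867)sin 2x - 54cos 3x + 3sin 3x

D f = (4/3)cos 2x - 27cos 3x + (3/2)sin 3x
E_alpha f = (160/289)cos 2x - (322/867)sin 2x + (6899/4913)cos 3x + (87489/9826)sin 3x
(D + E_alpha) f = (1636/867)cos 2x - (322/867)sin 2x - (125752/4913)cos 3x + (51114/4913)sin 3x
E_pi f = (2/3)sin 2x + (1/2)cos 3x + 9sin 3x
E_alpha E_pi f = (160/289)cos 2x - (322/867)sin 2x - (6899/4913)cos 3x - (87489/9826)sin 3x
((D + E_alpha) + E_alpha E_pi) f = (2116/867)cos 2x - (644/867)sin 2x - 27cos 3x + (3/2)sin 3x
(2((D + E_alpha) + E_alpha E_pi)) f = (4232/867)cos 2x - (1288/867)sin 2x - 54cos 3x + 3sin 3x


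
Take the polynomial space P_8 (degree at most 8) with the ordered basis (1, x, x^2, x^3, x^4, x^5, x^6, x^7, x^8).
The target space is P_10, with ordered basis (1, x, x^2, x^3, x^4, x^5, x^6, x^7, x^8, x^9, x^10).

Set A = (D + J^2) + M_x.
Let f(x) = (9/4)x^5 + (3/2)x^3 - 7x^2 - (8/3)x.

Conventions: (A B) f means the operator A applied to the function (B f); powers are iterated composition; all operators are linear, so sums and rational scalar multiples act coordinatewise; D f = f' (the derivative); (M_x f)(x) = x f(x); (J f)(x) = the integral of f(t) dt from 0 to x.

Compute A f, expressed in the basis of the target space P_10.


the result is g(x) = (3/56)x^7 + (9/4)x^6 + (3/40)x^5 + (73/6)x^4 - (67/9)x^3 + (11/6)x^2 - 14x - 8/3

D f = (45/4)x^4 + (9/2)x^2 - 14x - 8/3
J f = (3/8)x^6 + (3/8)x^4 - (7/3)x^3 - (4/3)x^2
J J f = (3/56)x^7 + (3/40)x^5 - (7/12)x^4 - (4/9)x^3
(D + J^2) f = (3/56)x^7 + (3/40)x^5 + (32/3)x^4 - (4/9)x^3 + (9/2)x^2 - 14x - 8/3
M_x f = (9/4)x^6 + (3/2)x^4 - 7x^3 - (8/3)x^2
((D + J^2) + M_x) f = (3/56)x^7 + (9/4)x^6 + (3/40)x^5 + (73/6)x^4 - (67/9)x^3 + (11/6)x^2 - 14x - 8/3


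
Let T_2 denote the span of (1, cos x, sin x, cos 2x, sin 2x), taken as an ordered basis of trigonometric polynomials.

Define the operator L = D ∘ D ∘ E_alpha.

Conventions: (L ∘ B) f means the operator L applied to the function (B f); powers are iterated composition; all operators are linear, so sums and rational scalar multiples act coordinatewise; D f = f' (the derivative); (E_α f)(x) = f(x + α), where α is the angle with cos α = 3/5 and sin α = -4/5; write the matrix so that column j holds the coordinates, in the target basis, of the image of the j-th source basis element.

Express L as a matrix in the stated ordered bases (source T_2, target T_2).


the matrix is [[0, 0, 0, 0, 0]; [0, -3/5, 4/5, 0, 0]; [0, -4/5, -3/5, 0, 0]; [0, 0, 0, 28/25, 96/25]; [0, 0, 0, -96/25, 28/25]] (rows listed top to bottom)

image of 1: 0
image of cos x: -(3/5)cos x - (4/5)sin x
image of sin x: (4/5)cos x - (3/5)sin x
image of cos 2x: (28/25)cos 2x - (96/25)sin 2x
image of sin 2x: (96/25)cos 2x + (28/25)sin 2x
each image's coordinates form column j of the matrix


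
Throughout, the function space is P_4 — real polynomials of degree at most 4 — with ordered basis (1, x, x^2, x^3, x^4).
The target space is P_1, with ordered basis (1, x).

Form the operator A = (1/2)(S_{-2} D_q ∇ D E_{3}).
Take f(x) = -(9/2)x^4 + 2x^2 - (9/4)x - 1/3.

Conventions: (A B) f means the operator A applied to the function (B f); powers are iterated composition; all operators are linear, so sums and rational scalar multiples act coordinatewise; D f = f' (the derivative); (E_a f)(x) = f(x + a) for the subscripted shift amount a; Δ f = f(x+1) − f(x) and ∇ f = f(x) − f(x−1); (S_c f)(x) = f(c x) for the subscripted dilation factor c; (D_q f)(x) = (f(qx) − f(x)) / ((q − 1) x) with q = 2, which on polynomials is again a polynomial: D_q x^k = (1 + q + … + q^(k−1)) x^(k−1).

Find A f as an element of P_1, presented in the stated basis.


E_{3} f = -(9/2)x^4 - 54x^3 - 241x^2 - (1905/4)x - 4243/12
D E_{3} f = -18x^3 - 162x^2 - 482x - 1905/4
∇ (D E_{3}) f = -54x^2 - 270x - 338
D_q ∇ (D E_{3}) f = -162x - 270
S_{-2} D_q ∇ (D E_{3}) f = 324x - 270
((1/2)(S_{-2} D_q ∇ D E_{3})) f = 162x - 135

the image equals g(x) = 162x - 135


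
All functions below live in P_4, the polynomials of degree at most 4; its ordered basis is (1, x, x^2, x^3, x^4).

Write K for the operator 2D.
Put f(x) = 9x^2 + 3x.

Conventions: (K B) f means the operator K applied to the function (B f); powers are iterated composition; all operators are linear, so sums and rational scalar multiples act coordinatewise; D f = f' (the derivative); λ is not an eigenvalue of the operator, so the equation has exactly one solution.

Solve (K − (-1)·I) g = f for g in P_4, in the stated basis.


g(x) = 9x^2 - 33x + 66

write g with unknown coordinates in the stated basis and equate coefficients in (K − (-1)·I) g = f
solving from the highest basis element down gives g = 9x^2 - 33x + 66
check: K g = 36x - 66
so K g − (-1)·g = 9x^2 + 3x = f ✓


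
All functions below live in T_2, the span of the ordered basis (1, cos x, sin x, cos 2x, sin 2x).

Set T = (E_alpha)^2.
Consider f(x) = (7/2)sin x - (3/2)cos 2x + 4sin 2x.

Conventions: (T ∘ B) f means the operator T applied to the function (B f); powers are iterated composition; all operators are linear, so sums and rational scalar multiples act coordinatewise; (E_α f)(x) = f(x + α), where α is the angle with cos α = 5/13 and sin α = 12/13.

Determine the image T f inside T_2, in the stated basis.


E_alpha f = (42/13)cos x + (35/26)sin x + (1317/338)cos 2x - (296/169)sin 2x
E_alpha E_alpha f = (420/169)cos x - (833/338)sin x - (227763/57122)cos 2x - (43796/28561)sin 2x

g(x) = (420/169)cos x - (833/338)sin x - (227763/57122)cos 2x - (43796/28561)sin 2x


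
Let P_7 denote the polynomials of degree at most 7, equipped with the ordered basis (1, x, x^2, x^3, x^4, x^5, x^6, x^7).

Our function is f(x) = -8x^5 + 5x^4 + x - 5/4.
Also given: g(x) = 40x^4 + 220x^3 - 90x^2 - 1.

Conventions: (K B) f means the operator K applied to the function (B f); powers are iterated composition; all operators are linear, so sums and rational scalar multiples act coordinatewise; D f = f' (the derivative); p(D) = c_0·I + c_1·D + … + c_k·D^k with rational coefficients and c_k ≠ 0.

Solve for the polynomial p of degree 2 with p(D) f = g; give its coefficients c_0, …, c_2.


c_0 = 0, c_1 = -1, c_2 = -3/2

D^0 f = -8x^5 + 5x^4 + x - 5/4
D^1 f = -40x^4 + 20x^3 + 1
D^2 f = -160x^3 + 60x^2
matching coefficients of g against c_0 f + c_1 Df + … from the top degree down determines the c_i
solution: c_0 = 0, c_1 = -1, c_2 = -3/2


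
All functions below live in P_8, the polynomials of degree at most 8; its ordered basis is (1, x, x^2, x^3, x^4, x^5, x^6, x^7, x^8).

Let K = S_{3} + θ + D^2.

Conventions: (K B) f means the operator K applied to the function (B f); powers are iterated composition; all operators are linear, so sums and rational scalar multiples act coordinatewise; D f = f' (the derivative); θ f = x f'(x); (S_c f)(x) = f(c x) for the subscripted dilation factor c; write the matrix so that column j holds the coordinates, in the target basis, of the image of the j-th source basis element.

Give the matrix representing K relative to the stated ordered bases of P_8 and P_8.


image of 1: 1
image of x: 4x
image of x^2: 11x^2 + 2
image of x^3: 30x^3 + 6x
image of x^4: 85x^4 + 12x^2
image of x^5: 248x^5 + 20x^3
image of x^6: 735x^6 + 30x^4
image of x^7: 2194x^7 + 42x^5
image of x^8: 6569x^8 + 56x^6
each image's coordinates form column j of the matrix

the matrix is [[1, 0, 2, 0, 0, 0, 0, 0, 0]; [0, 4, 0, 6, 0, 0, 0, 0, 0]; [0, 0, 11, 0, 12, 0, 0, 0, 0]; [0, 0, 0, 30, 0, 20, 0, 0, 0]; [0, 0, 0, 0, 85, 0, 30, 0, 0]; [0, 0, 0, 0, 0, 248, 0, 42, 0]; [0, 0, 0, 0, 0, 0, 735, 0, 56]; [0, 0, 0, 0, 0, 0, 0, 2194, 0]; [0, 0, 0, 0, 0, 0, 0, 0, 6569]] (rows listed top to bottom)


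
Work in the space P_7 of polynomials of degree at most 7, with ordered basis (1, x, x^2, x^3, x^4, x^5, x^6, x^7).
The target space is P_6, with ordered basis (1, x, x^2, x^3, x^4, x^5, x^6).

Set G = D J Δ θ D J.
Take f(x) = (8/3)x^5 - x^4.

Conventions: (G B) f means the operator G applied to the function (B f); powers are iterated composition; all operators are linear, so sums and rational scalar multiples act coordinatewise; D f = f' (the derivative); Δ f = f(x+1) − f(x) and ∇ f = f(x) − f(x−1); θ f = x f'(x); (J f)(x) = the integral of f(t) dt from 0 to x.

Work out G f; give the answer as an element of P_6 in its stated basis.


J f = (4/9)x^6 - (1/5)x^5
D J f = (8/3)x^5 - x^4
θ (D J) f = (40/3)x^5 - 4x^4
Δ θ (D J) f = (200/3)x^4 + (352/3)x^3 + (328/3)x^2 + (152/3)x + 28/3
J Δ θ (D J) f = (40/3)x^5 + (88/3)x^4 + (328/9)x^3 + (76/3)x^2 + (28/3)x
D (J Δ θ) (D J) f = (200/3)x^4 + (352/3)x^3 + (328/3)x^2 + (152/3)x + 28/3

the result is g(x) = (200/3)x^4 + (352/3)x^3 + (328/3)x^2 + (152/3)x + 28/3
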